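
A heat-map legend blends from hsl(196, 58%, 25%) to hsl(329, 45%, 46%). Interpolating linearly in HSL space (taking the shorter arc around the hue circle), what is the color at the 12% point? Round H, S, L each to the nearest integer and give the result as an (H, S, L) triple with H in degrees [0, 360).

Hue arc: Δh = 329 − 196 = 133° (|Δh| ≤ 180, already the shorter path).
H = 196 + 0.12 × (133) = 211.96 → 212°
S = 58 + 0.12 × (45 − 58) = 56.44 → 56%
L = 25 + 0.12 × (46 − 25) = 27.52 → 28%

(212, 56, 28)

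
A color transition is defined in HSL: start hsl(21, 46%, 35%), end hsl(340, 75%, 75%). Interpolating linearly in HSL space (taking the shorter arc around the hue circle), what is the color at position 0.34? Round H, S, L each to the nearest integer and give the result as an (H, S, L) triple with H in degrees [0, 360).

(7, 56, 49)

Hue: 340 − 21 = 319°, but |319| > 180 so the shorter arc goes the other way: Δh = 319 − 360 = -41°.
H = 21 + 0.34 × (-41) = 7.06 → 7°
S = 46 + 0.34 × (75 − 46) = 55.86 → 56%
L = 35 + 0.34 × (75 − 35) = 48.6 → 49%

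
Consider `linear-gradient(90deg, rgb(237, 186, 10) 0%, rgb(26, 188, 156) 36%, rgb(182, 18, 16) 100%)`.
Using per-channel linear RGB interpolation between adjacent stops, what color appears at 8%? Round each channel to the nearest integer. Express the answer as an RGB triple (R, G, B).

(190, 186, 42)

8% lies between the 0% and 36% stops, so the local fraction is t = (8 − 0)/(36 − 0) = 8/36 ≈ 0.2222.
R = 237 + 0.2222 × (26 − 237) = 190.116 → 190
G = 186 + 0.2222 × (188 − 186) = 186.444 → 186
B = 10 + 0.2222 × (156 − 10) = 42.441 → 42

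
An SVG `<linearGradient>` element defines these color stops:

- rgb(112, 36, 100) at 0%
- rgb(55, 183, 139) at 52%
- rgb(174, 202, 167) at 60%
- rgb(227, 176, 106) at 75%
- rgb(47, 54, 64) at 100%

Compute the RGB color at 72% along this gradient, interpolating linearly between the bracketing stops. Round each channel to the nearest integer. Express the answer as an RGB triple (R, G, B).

72% lies between the 60% and 75% stops, so the local fraction is t = (72 − 60)/(75 − 60) = 12/15 ≈ 0.8.
R = 174 + 0.8 × (227 − 174) = 216.4 → 216
G = 202 + 0.8 × (176 − 202) = 181.2 → 181
B = 167 + 0.8 × (106 − 167) = 118.2 → 118

(216, 181, 118)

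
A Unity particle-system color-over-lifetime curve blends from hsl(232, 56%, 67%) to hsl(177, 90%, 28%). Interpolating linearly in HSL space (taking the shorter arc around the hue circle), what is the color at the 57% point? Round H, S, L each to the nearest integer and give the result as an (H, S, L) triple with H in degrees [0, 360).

Hue arc: Δh = 177 − 232 = -55° (|Δh| ≤ 180, already the shorter path).
H = 232 + 0.57 × (-55) = 200.65 → 201°
S = 56 + 0.57 × (90 − 56) = 75.38 → 75%
L = 67 + 0.57 × (28 − 67) = 44.77 → 45%

(201, 75, 45)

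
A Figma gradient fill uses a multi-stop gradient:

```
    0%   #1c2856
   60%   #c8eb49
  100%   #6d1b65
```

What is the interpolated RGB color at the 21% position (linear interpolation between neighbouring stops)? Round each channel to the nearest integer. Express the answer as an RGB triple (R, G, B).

(88, 108, 81)

21% lies between the 0% and 60% stops, so the local fraction is t = (21 − 0)/(60 − 0) = 21/60 ≈ 0.35.
#1c2856 → (28, 40, 86); #c8eb49 → (200, 235, 73).
R = 28 + 0.35 × (200 − 28) = 88.2 → 88
G = 40 + 0.35 × (235 − 40) = 108.25 → 108
B = 86 + 0.35 × (73 − 86) = 81.45 → 81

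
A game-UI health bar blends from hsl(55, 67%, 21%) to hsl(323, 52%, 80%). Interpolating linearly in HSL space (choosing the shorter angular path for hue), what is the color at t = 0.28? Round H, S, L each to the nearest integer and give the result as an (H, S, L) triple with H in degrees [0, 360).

Hue: 323 − 55 = 268°, but |268| > 180 so the shorter arc goes the other way: Δh = 268 − 360 = -92°.
H = 55 + 0.28 × (-92) = 29.24 → 29°
S = 67 + 0.28 × (52 − 67) = 62.8 → 63%
L = 21 + 0.28 × (80 − 21) = 37.52 → 38%

(29, 63, 38)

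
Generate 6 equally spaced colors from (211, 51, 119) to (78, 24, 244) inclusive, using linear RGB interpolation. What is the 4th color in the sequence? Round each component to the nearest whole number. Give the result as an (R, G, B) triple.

(131, 35, 194)

With 6 swatches and endpoints inclusive, swatch 4 sits at t = (4 − 1)/(6 − 1) = 3/5 ≈ 0.6.
R = 211 + 0.6 × (78 − 211) = 131.2 → 131
G = 51 + 0.6 × (24 − 51) = 34.8 → 35
B = 119 + 0.6 × (244 − 119) = 194 → 194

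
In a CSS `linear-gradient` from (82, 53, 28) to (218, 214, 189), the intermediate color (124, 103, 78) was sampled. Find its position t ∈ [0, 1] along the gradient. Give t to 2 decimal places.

Invert the lerp on the G channel (largest span, 161): t = (103 − 53) / (214 − 53) = 50/161 = 0.31056.
Check on R: (124 − 82)/(218 − 82) = 0.3088 ✓

0.31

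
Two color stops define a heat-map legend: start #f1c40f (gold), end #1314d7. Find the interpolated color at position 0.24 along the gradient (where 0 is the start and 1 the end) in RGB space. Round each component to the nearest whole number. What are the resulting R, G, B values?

(188, 154, 63)

#f1c40f → (241, 196, 15); #1314d7 → (19, 20, 215).
R = 241 + 0.24 × (19 − 241) = 241 + 0.24 × -222 = 187.72 → 188
G = 196 + 0.24 × (20 − 196) = 196 + 0.24 × -176 = 153.76 → 154
B = 15 + 0.24 × (215 − 15) = 15 + 0.24 × 200 = 63 → 63
So the blended color is (188, 154, 63), about #bc9a3f.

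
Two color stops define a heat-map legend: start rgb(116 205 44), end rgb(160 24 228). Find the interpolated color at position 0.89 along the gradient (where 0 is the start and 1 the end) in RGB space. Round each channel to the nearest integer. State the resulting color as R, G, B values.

(155, 44, 208)

R = 116 + 0.89 × (160 − 116) = 116 + 0.89 × 44 = 155.16 → 155
G = 205 + 0.89 × (24 − 205) = 205 + 0.89 × -181 = 43.91 → 44
B = 44 + 0.89 × (228 − 44) = 44 + 0.89 × 184 = 207.76 → 208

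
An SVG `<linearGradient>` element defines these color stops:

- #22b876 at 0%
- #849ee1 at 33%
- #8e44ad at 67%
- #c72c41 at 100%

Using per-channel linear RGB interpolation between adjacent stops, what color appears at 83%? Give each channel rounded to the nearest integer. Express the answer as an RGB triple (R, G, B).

(170, 56, 121)

83% lies between the 67% and 100% stops, so the local fraction is t = (83 − 67)/(100 − 67) = 16/33 ≈ 0.4848.
#8e44ad → (142, 68, 173); #c72c41 → (199, 44, 65).
R = 142 + 0.4848 × (199 − 142) = 169.634 → 170
G = 68 + 0.4848 × (44 − 68) = 56.365 → 56
B = 173 + 0.4848 × (65 − 173) = 120.642 → 121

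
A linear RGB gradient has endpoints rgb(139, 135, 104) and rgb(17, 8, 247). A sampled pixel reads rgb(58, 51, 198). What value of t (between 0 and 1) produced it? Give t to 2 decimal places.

0.66

Invert the lerp on the B channel (largest span, 143): t = (198 − 104) / (247 − 104) = 94/143 = 0.65734.
Check on R: (58 − 139)/(17 − 139) = 0.6639 ✓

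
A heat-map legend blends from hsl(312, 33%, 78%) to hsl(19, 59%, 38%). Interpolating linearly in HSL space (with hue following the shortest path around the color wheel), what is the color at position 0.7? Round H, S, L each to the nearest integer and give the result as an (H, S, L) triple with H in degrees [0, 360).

(359, 51, 50)

Hue: 19 − 312 = -293°, but |-293| > 180 so the shorter arc goes the other way: Δh = -293 + 360 = 67°.
H = 312 + 0.7 × (67) = 358.9 → 359°
S = 33 + 0.7 × (59 − 33) = 51.2 → 51%
L = 78 + 0.7 × (38 − 78) = 50 → 50%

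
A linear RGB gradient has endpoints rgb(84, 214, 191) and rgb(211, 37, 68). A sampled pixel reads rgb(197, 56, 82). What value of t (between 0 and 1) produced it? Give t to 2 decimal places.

Invert the lerp on the G channel (largest span, 177): t = (56 − 214) / (37 − 214) = -158/-177 = 0.89266.
Check on R: (197 − 84)/(211 − 84) = 0.8898 ✓

0.89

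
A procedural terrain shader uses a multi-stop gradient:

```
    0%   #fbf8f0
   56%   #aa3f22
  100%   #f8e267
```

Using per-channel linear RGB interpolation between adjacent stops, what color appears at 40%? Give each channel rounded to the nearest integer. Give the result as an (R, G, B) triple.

40% lies between the 0% and 56% stops, so the local fraction is t = (40 − 0)/(56 − 0) = 40/56 ≈ 0.7143.
#fbf8f0 → (251, 248, 240); #aa3f22 → (170, 63, 34).
R = 251 + 0.7143 × (170 − 251) = 193.142 → 193
G = 248 + 0.7143 × (63 − 248) = 115.855 → 116
B = 240 + 0.7143 × (34 − 240) = 92.854 → 93

(193, 116, 93)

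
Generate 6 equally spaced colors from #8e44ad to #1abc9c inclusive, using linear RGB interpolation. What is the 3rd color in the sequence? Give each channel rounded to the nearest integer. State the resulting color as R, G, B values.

With 6 swatches and endpoints inclusive, swatch 3 sits at t = (3 − 1)/(6 − 1) = 2/5 ≈ 0.4.
#8e44ad → (142, 68, 173); #1abc9c → (26, 188, 156).
R = 142 + 0.4 × (26 − 142) = 95.6 → 96
G = 68 + 0.4 × (188 − 68) = 116 → 116
B = 173 + 0.4 × (156 − 173) = 166.2 → 166

(96, 116, 166)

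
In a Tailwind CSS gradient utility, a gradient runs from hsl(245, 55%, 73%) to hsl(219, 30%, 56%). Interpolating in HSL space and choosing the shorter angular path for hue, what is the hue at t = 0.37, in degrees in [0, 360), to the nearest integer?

Hue arc: Δh = 219 − 245 = -26° (|Δh| ≤ 180, already the shorter path).
H = 245 + 0.37 × (-26) = 235.38 → 235°

235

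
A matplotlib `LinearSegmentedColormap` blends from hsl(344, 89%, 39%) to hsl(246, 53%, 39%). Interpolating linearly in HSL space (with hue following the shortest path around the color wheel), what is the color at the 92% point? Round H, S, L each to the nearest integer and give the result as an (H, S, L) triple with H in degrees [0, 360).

Hue arc: Δh = 246 − 344 = -98° (|Δh| ≤ 180, already the shorter path).
H = 344 + 0.92 × (-98) = 253.84 → 254°
S = 89 + 0.92 × (53 − 89) = 55.88 → 56%
L = 39 + 0.92 × (39 − 39) = 39 → 39%

(254, 56, 39)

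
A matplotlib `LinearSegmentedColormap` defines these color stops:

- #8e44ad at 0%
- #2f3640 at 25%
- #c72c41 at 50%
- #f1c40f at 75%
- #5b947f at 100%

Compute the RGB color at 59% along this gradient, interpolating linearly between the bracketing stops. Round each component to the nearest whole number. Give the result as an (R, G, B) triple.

(214, 99, 47)

59% lies between the 50% and 75% stops, so the local fraction is t = (59 − 50)/(75 − 50) = 9/25 ≈ 0.36.
#c72c41 → (199, 44, 65); #f1c40f → (241, 196, 15).
R = 199 + 0.36 × (241 − 199) = 214.12 → 214
G = 44 + 0.36 × (196 − 44) = 98.72 → 99
B = 65 + 0.36 × (15 − 65) = 47 → 47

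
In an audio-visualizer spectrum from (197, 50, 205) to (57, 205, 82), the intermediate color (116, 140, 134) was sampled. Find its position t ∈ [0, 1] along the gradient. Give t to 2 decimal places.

Invert the lerp on the G channel (largest span, 155): t = (140 − 50) / (205 − 50) = 90/155 = 0.58065.
Check on R: (116 − 197)/(57 − 197) = 0.5786 ✓

0.58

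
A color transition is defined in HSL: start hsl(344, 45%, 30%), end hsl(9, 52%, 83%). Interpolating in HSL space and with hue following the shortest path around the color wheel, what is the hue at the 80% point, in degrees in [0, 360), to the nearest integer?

4

Hue: 9 − 344 = -335°, but |-335| > 180 so the shorter arc goes the other way: Δh = -335 + 360 = 25°.
H = 344 + 0.8 × (25) = 364 → 364 → 364 mod 360 = 4°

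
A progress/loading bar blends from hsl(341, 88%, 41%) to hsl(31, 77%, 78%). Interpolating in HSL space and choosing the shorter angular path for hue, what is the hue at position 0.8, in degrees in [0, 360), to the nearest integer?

21

Hue: 31 − 341 = -310°, but |-310| > 180 so the shorter arc goes the other way: Δh = -310 + 360 = 50°.
H = 341 + 0.8 × (50) = 381 → 381 → 381 mod 360 = 21°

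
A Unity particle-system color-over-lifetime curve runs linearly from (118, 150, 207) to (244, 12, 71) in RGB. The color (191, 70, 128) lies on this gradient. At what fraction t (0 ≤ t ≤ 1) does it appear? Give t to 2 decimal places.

0.58

Invert the lerp on the G channel (largest span, 138): t = (70 − 150) / (12 − 150) = -80/-138 = 0.57971.
Check on R: (191 − 118)/(244 − 118) = 0.5794 ✓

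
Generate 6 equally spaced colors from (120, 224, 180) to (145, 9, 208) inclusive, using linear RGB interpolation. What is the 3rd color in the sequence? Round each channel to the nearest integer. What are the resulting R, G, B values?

(130, 138, 191)

With 6 swatches and endpoints inclusive, swatch 3 sits at t = (3 − 1)/(6 − 1) = 2/5 ≈ 0.4.
R = 120 + 0.4 × (145 − 120) = 130 → 130
G = 224 + 0.4 × (9 − 224) = 138 → 138
B = 180 + 0.4 × (208 − 180) = 191.2 → 191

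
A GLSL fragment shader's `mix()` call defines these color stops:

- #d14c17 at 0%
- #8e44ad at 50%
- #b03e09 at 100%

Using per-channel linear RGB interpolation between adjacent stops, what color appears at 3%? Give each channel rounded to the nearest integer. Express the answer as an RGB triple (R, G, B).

(205, 76, 32)

3% lies between the 0% and 50% stops, so the local fraction is t = (3 − 0)/(50 − 0) = 3/50 ≈ 0.06.
#d14c17 → (209, 76, 23); #8e44ad → (142, 68, 173).
R = 209 + 0.06 × (142 − 209) = 204.98 → 205
G = 76 + 0.06 × (68 − 76) = 75.52 → 76
B = 23 + 0.06 × (173 − 23) = 32 → 32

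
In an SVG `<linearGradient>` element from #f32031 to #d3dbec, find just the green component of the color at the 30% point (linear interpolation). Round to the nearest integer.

88

G₁ = 32 (from #f32031), G₂ = 219 (from #d3dbec).
G = 32 + 0.3 × (219 − 32) = 88.1 → 88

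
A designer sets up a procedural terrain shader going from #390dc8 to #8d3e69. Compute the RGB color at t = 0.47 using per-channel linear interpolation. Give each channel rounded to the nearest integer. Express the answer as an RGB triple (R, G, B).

#390dc8 → (57, 13, 200); #8d3e69 → (141, 62, 105).
R = 57 + 0.47 × (141 − 57) = 57 + 0.47 × 84 = 96.48 → 96
G = 13 + 0.47 × (62 − 13) = 13 + 0.47 × 49 = 36.03 → 36
B = 200 + 0.47 × (105 − 200) = 200 + 0.47 × -95 = 155.35 → 155

(96, 36, 155)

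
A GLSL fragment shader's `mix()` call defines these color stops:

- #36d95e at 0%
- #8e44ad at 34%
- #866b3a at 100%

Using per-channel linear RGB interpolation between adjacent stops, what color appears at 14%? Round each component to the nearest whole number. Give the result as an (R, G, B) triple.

14% lies between the 0% and 34% stops, so the local fraction is t = (14 − 0)/(34 − 0) = 14/34 ≈ 0.4118.
#36d95e → (54, 217, 94); #8e44ad → (142, 68, 173).
R = 54 + 0.4118 × (142 − 54) = 90.238 → 90
G = 217 + 0.4118 × (68 − 217) = 155.642 → 156
B = 94 + 0.4118 × (173 − 94) = 126.532 → 127

(90, 156, 127)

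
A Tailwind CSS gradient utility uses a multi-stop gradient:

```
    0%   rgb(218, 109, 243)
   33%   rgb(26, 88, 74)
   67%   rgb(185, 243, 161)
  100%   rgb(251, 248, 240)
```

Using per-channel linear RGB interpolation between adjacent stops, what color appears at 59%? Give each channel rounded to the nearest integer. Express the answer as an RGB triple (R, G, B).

59% lies between the 33% and 67% stops, so the local fraction is t = (59 − 33)/(67 − 33) = 26/34 ≈ 0.7647.
R = 26 + 0.7647 × (185 − 26) = 147.587 → 148
G = 88 + 0.7647 × (243 − 88) = 206.529 → 207
B = 74 + 0.7647 × (161 − 74) = 140.529 → 141

(148, 207, 141)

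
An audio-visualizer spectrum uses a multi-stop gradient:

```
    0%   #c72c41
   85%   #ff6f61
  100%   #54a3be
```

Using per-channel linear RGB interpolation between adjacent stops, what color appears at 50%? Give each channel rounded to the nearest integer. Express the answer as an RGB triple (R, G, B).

50% lies between the 0% and 85% stops, so the local fraction is t = (50 − 0)/(85 − 0) = 50/85 ≈ 0.5882.
#c72c41 → (199, 44, 65); #ff6f61 → (255, 111, 97).
R = 199 + 0.5882 × (255 − 199) = 231.939 → 232
G = 44 + 0.5882 × (111 − 44) = 83.409 → 83
B = 65 + 0.5882 × (97 − 65) = 83.822 → 84

(232, 83, 84)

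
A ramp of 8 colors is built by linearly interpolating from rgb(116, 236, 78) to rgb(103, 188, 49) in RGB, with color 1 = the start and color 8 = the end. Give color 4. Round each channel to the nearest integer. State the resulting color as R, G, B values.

(110, 215, 66)

With 8 swatches and endpoints inclusive, swatch 4 sits at t = (4 − 1)/(8 − 1) = 3/7 ≈ 0.4286.
R = 116 + 0.4286 × (103 − 116) = 110.428 → 110
G = 236 + 0.4286 × (188 − 236) = 215.427 → 215
B = 78 + 0.4286 × (49 − 78) = 65.571 → 66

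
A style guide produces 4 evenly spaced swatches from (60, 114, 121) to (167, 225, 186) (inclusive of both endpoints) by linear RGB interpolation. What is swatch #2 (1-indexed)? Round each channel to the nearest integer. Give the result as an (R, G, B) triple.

With 4 swatches and endpoints inclusive, swatch 2 sits at t = (2 − 1)/(4 − 1) = 1/3 ≈ 0.3333.
R = 60 + 0.3333 × (167 − 60) = 95.663 → 96
G = 114 + 0.3333 × (225 − 114) = 150.996 → 151
B = 121 + 0.3333 × (186 − 121) = 142.665 → 143

(96, 151, 143)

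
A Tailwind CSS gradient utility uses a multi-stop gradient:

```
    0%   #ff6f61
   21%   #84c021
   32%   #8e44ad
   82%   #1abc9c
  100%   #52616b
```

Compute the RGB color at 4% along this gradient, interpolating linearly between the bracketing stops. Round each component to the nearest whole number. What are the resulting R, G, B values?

(232, 126, 85)

4% lies between the 0% and 21% stops, so the local fraction is t = (4 − 0)/(21 − 0) = 4/21 ≈ 0.1905.
#ff6f61 → (255, 111, 97); #84c021 → (132, 192, 33).
R = 255 + 0.1905 × (132 − 255) = 231.569 → 232
G = 111 + 0.1905 × (192 − 111) = 126.43 → 126
B = 97 + 0.1905 × (33 − 97) = 84.808 → 85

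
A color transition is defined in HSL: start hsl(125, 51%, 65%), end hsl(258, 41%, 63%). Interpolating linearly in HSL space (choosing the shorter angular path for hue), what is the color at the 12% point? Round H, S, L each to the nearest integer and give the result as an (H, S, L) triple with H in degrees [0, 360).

Hue arc: Δh = 258 − 125 = 133° (|Δh| ≤ 180, already the shorter path).
H = 125 + 0.12 × (133) = 140.96 → 141°
S = 51 + 0.12 × (41 − 51) = 49.8 → 50%
L = 65 + 0.12 × (63 − 65) = 64.76 → 65%

(141, 50, 65)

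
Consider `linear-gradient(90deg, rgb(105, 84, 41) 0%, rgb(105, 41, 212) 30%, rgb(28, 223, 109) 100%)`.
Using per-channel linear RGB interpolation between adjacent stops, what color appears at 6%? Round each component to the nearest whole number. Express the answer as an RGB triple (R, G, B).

(105, 75, 75)

6% lies between the 0% and 30% stops, so the local fraction is t = (6 − 0)/(30 − 0) = 6/30 ≈ 0.2.
R = 105 + 0.2 × (105 − 105) = 105 → 105
G = 84 + 0.2 × (41 − 84) = 75.4 → 75
B = 41 + 0.2 × (212 − 41) = 75.2 → 75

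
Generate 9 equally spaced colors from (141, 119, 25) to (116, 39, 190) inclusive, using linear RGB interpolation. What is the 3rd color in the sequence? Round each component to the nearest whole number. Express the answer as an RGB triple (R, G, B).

With 9 swatches and endpoints inclusive, swatch 3 sits at t = (3 − 1)/(9 − 1) = 2/8 ≈ 0.25.
R = 141 + 0.25 × (116 − 141) = 134.75 → 135
G = 119 + 0.25 × (39 − 119) = 99 → 99
B = 25 + 0.25 × (190 − 25) = 66.25 → 66

(135, 99, 66)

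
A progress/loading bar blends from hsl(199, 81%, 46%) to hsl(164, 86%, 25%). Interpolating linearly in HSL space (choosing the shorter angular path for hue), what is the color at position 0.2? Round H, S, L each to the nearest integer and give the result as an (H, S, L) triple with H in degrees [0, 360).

Hue arc: Δh = 164 − 199 = -35° (|Δh| ≤ 180, already the shorter path).
H = 199 + 0.2 × (-35) = 192 → 192°
S = 81 + 0.2 × (86 − 81) = 82 → 82%
L = 46 + 0.2 × (25 − 46) = 41.8 → 42%

(192, 82, 42)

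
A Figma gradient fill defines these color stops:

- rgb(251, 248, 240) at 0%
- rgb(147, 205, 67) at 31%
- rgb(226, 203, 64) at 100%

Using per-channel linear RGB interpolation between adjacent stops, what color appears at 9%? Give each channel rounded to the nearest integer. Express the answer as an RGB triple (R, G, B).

9% lies between the 0% and 31% stops, so the local fraction is t = (9 − 0)/(31 − 0) = 9/31 ≈ 0.2903.
R = 251 + 0.2903 × (147 − 251) = 220.809 → 221
G = 248 + 0.2903 × (205 − 248) = 235.517 → 236
B = 240 + 0.2903 × (67 − 240) = 189.778 → 190

(221, 236, 190)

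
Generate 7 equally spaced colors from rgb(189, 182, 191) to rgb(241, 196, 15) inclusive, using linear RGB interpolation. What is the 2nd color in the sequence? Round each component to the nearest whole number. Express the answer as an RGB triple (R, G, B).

(198, 184, 162)

With 7 swatches and endpoints inclusive, swatch 2 sits at t = (2 − 1)/(7 − 1) = 1/6 ≈ 0.1667.
R = 189 + 0.1667 × (241 − 189) = 197.668 → 198
G = 182 + 0.1667 × (196 − 182) = 184.334 → 184
B = 191 + 0.1667 × (15 − 191) = 161.661 → 162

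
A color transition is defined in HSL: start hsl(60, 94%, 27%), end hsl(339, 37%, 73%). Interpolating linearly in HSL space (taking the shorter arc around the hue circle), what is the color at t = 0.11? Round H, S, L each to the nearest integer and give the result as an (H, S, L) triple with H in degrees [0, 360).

(51, 88, 32)

Hue: 339 − 60 = 279°, but |279| > 180 so the shorter arc goes the other way: Δh = 279 − 360 = -81°.
H = 60 + 0.11 × (-81) = 51.09 → 51°
S = 94 + 0.11 × (37 − 94) = 87.73 → 88%
L = 27 + 0.11 × (73 − 27) = 32.06 → 32%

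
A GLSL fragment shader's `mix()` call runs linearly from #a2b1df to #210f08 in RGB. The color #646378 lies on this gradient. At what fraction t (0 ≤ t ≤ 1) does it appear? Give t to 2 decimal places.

Invert the lerp on the B channel (largest span, 215): t = (120 − 223) / (8 − 223) = -103/-215 = 0.47907.
Check on R: (100 − 162)/(33 − 162) = 0.4806 ✓

0.48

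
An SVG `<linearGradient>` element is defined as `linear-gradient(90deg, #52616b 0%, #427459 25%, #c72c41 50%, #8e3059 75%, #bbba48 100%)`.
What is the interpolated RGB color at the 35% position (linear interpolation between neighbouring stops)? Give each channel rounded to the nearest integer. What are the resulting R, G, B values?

35% lies between the 25% and 50% stops, so the local fraction is t = (35 − 25)/(50 − 25) = 10/25 ≈ 0.4.
#427459 → (66, 116, 89); #c72c41 → (199, 44, 65).
R = 66 + 0.4 × (199 − 66) = 119.2 → 119
G = 116 + 0.4 × (44 − 116) = 87.2 → 87
B = 89 + 0.4 × (65 − 89) = 79.4 → 79

(119, 87, 79)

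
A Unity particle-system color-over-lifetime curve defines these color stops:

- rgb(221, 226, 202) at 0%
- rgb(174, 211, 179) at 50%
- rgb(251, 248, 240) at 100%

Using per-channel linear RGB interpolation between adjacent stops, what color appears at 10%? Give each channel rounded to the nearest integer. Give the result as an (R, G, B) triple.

10% lies between the 0% and 50% stops, so the local fraction is t = (10 − 0)/(50 − 0) = 10/50 ≈ 0.2.
R = 221 + 0.2 × (174 − 221) = 211.6 → 212
G = 226 + 0.2 × (211 − 226) = 223 → 223
B = 202 + 0.2 × (179 − 202) = 197.4 → 197

(212, 223, 197)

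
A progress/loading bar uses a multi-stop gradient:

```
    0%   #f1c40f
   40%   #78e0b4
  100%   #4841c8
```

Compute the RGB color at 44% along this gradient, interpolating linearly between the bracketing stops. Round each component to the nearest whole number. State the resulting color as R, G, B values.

44% lies between the 40% and 100% stops, so the local fraction is t = (44 − 40)/(100 − 40) = 4/60 ≈ 0.0667.
#78e0b4 → (120, 224, 180); #4841c8 → (72, 65, 200).
R = 120 + 0.0667 × (72 − 120) = 116.798 → 117
G = 224 + 0.0667 × (65 − 224) = 213.395 → 213
B = 180 + 0.0667 × (200 − 180) = 181.334 → 181

(117, 213, 181)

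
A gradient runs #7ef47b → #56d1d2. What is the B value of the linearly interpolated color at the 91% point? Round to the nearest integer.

B₁ = 123 (from #7ef47b), B₂ = 210 (from #56d1d2).
B = 123 + 0.91 × (210 − 123) = 202.17 → 202

202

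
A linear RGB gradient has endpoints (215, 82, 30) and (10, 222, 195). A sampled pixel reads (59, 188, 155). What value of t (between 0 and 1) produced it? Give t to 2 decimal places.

Invert the lerp on the R channel (largest span, 205): t = (59 − 215) / (10 − 215) = -156/-205 = 0.76098.
Check on G: (188 − 82)/(222 − 82) = 0.7571 ✓

0.76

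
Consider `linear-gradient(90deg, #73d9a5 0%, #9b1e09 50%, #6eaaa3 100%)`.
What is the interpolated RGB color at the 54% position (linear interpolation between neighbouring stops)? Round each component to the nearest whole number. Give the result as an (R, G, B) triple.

(151, 41, 21)

54% lies between the 50% and 100% stops, so the local fraction is t = (54 − 50)/(100 − 50) = 4/50 ≈ 0.08.
#9b1e09 → (155, 30, 9); #6eaaa3 → (110, 170, 163).
R = 155 + 0.08 × (110 − 155) = 151.4 → 151
G = 30 + 0.08 × (170 − 30) = 41.2 → 41
B = 9 + 0.08 × (163 − 9) = 21.32 → 21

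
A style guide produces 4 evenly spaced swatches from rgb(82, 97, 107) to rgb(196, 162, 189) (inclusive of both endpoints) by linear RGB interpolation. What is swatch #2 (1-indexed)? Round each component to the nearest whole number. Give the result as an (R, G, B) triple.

With 4 swatches and endpoints inclusive, swatch 2 sits at t = (2 − 1)/(4 − 1) = 1/3 ≈ 0.3333.
R = 82 + 0.3333 × (196 − 82) = 119.996 → 120
G = 97 + 0.3333 × (162 − 97) = 118.665 → 119
B = 107 + 0.3333 × (189 − 107) = 134.331 → 134

(120, 119, 134)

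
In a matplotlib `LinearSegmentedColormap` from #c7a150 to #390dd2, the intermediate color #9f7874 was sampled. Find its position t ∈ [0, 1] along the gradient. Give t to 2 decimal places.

Invert the lerp on the G channel (largest span, 148): t = (120 − 161) / (13 − 161) = -41/-148 = 0.27703.
Check on R: (159 − 199)/(57 − 199) = 0.2817 ✓

0.28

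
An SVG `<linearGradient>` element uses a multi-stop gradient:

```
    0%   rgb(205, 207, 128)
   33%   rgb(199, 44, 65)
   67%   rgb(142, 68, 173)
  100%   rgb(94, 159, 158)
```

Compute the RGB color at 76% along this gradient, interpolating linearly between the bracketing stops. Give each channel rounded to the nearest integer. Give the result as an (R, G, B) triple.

(129, 93, 169)

76% lies between the 67% and 100% stops, so the local fraction is t = (76 − 67)/(100 − 67) = 9/33 ≈ 0.2727.
R = 142 + 0.2727 × (94 − 142) = 128.91 → 129
G = 68 + 0.2727 × (159 − 68) = 92.816 → 93
B = 173 + 0.2727 × (158 − 173) = 168.91 → 169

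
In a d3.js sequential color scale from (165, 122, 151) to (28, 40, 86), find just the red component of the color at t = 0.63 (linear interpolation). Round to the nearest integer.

R = 165 + 0.63 × (28 − 165) = 78.69 → 79

79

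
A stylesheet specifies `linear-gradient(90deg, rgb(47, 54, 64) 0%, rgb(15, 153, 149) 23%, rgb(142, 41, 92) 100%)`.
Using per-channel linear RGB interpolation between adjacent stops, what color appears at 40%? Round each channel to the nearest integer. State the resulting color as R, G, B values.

(43, 128, 136)

40% lies between the 23% and 100% stops, so the local fraction is t = (40 − 23)/(100 − 23) = 17/77 ≈ 0.2208.
R = 15 + 0.2208 × (142 − 15) = 43.042 → 43
G = 153 + 0.2208 × (41 − 153) = 128.27 → 128
B = 149 + 0.2208 × (92 − 149) = 136.414 → 136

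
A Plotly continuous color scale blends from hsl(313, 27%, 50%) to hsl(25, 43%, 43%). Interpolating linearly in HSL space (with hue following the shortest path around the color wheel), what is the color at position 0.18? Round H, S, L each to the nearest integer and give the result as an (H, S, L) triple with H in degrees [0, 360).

Hue: 25 − 313 = -288°, but |-288| > 180 so the shorter arc goes the other way: Δh = -288 + 360 = 72°.
H = 313 + 0.18 × (72) = 325.96 → 326°
S = 27 + 0.18 × (43 − 27) = 29.88 → 30%
L = 50 + 0.18 × (43 − 50) = 48.74 → 49%

(326, 30, 49)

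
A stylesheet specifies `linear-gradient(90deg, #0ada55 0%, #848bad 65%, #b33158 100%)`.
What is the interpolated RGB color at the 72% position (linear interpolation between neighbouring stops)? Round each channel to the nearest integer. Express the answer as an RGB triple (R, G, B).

72% lies between the 65% and 100% stops, so the local fraction is t = (72 − 65)/(100 − 65) = 7/35 ≈ 0.2.
#848bad → (132, 139, 173); #b33158 → (179, 49, 88).
R = 132 + 0.2 × (179 − 132) = 141.4 → 141
G = 139 + 0.2 × (49 − 139) = 121 → 121
B = 173 + 0.2 × (88 − 173) = 156 → 156

(141, 121, 156)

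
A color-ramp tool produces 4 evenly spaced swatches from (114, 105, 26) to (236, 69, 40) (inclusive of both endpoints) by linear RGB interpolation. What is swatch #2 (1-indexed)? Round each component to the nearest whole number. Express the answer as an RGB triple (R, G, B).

(155, 93, 31)

With 4 swatches and endpoints inclusive, swatch 2 sits at t = (2 − 1)/(4 − 1) = 1/3 ≈ 0.3333.
R = 114 + 0.3333 × (236 − 114) = 154.663 → 155
G = 105 + 0.3333 × (69 − 105) = 93.001 → 93
B = 26 + 0.3333 × (40 − 26) = 30.666 → 31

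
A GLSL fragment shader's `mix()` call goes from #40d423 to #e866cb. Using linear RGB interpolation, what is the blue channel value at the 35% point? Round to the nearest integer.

94

B₁ = 35 (from #40d423), B₂ = 203 (from #e866cb).
B = 35 + 0.35 × (203 − 35) = 93.8 → 94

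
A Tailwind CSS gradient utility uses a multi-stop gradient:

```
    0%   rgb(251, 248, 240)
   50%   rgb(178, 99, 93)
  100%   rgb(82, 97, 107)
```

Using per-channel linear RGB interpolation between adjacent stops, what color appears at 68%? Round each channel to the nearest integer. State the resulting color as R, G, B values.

(143, 98, 98)

68% lies between the 50% and 100% stops, so the local fraction is t = (68 − 50)/(100 − 50) = 18/50 ≈ 0.36.
R = 178 + 0.36 × (82 − 178) = 143.44 → 143
G = 99 + 0.36 × (97 − 99) = 98.28 → 98
B = 93 + 0.36 × (107 − 93) = 98.04 → 98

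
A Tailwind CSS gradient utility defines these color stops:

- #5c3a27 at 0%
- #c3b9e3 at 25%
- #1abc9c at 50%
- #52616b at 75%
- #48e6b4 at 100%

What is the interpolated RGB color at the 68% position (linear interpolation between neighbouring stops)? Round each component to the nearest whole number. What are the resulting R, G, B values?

(66, 122, 121)

68% lies between the 50% and 75% stops, so the local fraction is t = (68 − 50)/(75 − 50) = 18/25 ≈ 0.72.
#1abc9c → (26, 188, 156); #52616b → (82, 97, 107).
R = 26 + 0.72 × (82 − 26) = 66.32 → 66
G = 188 + 0.72 × (97 − 188) = 122.48 → 122
B = 156 + 0.72 × (107 − 156) = 120.72 → 121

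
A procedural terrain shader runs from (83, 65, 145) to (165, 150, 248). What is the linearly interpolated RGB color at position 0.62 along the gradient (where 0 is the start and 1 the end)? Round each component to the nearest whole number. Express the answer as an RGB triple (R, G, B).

(134, 118, 209)

R = 83 + 0.62 × (165 − 83) = 83 + 0.62 × 82 = 133.84 → 134
G = 65 + 0.62 × (150 − 65) = 65 + 0.62 × 85 = 117.7 → 118
B = 145 + 0.62 × (248 − 145) = 145 + 0.62 × 103 = 208.86 → 209
So the blended color is (134, 118, 209), about #8676d1.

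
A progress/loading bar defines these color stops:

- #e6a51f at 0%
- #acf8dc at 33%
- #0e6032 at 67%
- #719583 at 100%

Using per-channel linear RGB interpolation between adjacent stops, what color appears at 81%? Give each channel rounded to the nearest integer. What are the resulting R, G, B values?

81% lies between the 67% and 100% stops, so the local fraction is t = (81 − 67)/(100 − 67) = 14/33 ≈ 0.4242.
#0e6032 → (14, 96, 50); #719583 → (113, 149, 131).
R = 14 + 0.4242 × (113 − 14) = 55.996 → 56
G = 96 + 0.4242 × (149 − 96) = 118.483 → 118
B = 50 + 0.4242 × (131 − 50) = 84.36 → 84

(56, 118, 84)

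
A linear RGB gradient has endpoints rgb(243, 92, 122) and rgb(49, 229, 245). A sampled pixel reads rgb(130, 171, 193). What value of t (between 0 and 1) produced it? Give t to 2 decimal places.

Invert the lerp on the R channel (largest span, 194): t = (130 − 243) / (49 − 243) = -113/-194 = 0.58247.
Check on G: (171 − 92)/(229 − 92) = 0.5766 ✓

0.58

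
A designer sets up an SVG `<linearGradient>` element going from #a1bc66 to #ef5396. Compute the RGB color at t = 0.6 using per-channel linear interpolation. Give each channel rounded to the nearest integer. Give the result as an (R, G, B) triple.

#a1bc66 → (161, 188, 102); #ef5396 → (239, 83, 150).
R = 161 + 0.6 × (239 − 161) = 161 + 0.6 × 78 = 207.8 → 208
G = 188 + 0.6 × (83 − 188) = 188 + 0.6 × -105 = 125 → 125
B = 102 + 0.6 × (150 − 102) = 102 + 0.6 × 48 = 130.8 → 131

(208, 125, 131)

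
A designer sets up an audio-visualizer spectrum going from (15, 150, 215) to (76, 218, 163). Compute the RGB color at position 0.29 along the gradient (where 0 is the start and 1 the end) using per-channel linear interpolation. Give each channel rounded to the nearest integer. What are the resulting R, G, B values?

R = 15 + 0.29 × (76 − 15) = 15 + 0.29 × 61 = 32.69 → 33
G = 150 + 0.29 × (218 − 150) = 150 + 0.29 × 68 = 169.72 → 170
B = 215 + 0.29 × (163 − 215) = 215 + 0.29 × -52 = 199.92 → 200
So the blended color is (33, 170, 200), about #21aac8.

(33, 170, 200)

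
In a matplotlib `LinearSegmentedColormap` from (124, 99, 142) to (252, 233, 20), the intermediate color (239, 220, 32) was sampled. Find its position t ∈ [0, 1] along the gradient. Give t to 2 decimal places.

0.90

Invert the lerp on the G channel (largest span, 134): t = (220 − 99) / (233 − 99) = 121/134 = 0.90299.
Check on R: (239 − 124)/(252 − 124) = 0.8984 ✓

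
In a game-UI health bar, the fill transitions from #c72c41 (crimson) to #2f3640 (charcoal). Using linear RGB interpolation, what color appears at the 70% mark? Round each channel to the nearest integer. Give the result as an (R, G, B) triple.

(93, 51, 64)

#c72c41 → (199, 44, 65); #2f3640 → (47, 54, 64).
70% corresponds to t = 0.7.
R = 199 + 0.7 × (47 − 199) = 199 + 0.7 × -152 = 92.6 → 93
G = 44 + 0.7 × (54 − 44) = 44 + 0.7 × 10 = 51 → 51
B = 65 + 0.7 × (64 − 65) = 65 + 0.7 × -1 = 64.3 → 64
So the blended color is (93, 51, 64), about #5d3340.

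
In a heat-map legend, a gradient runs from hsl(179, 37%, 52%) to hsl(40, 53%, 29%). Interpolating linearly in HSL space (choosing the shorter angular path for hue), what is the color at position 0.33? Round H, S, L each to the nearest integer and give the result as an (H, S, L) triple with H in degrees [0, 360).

Hue arc: Δh = 40 − 179 = -139° (|Δh| ≤ 180, already the shorter path).
H = 179 + 0.33 × (-139) = 133.13 → 133°
S = 37 + 0.33 × (53 − 37) = 42.28 → 42%
L = 52 + 0.33 × (29 − 52) = 44.41 → 44%

(133, 42, 44)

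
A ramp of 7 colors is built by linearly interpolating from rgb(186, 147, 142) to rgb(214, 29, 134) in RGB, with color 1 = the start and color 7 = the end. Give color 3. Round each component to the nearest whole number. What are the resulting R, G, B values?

With 7 swatches and endpoints inclusive, swatch 3 sits at t = (3 − 1)/(7 − 1) = 2/6 ≈ 0.3333.
R = 186 + 0.3333 × (214 − 186) = 195.332 → 195
G = 147 + 0.3333 × (29 − 147) = 107.671 → 108
B = 142 + 0.3333 × (134 − 142) = 139.334 → 139

(195, 108, 139)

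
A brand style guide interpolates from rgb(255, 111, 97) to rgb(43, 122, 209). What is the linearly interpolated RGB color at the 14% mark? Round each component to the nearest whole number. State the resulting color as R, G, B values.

14% corresponds to t = 0.14.
R = 255 + 0.14 × (43 − 255) = 255 + 0.14 × -212 = 225.32 → 225
G = 111 + 0.14 × (122 − 111) = 111 + 0.14 × 11 = 112.54 → 113
B = 97 + 0.14 × (209 − 97) = 97 + 0.14 × 112 = 112.68 → 113
So the blended color is (225, 113, 113), about #e17171.

(225, 113, 113)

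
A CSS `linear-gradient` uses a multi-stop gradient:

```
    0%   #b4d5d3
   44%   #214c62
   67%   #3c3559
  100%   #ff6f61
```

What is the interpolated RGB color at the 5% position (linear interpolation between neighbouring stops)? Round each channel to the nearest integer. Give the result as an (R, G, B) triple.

(163, 197, 198)

5% lies between the 0% and 44% stops, so the local fraction is t = (5 − 0)/(44 − 0) = 5/44 ≈ 0.1136.
#b4d5d3 → (180, 213, 211); #214c62 → (33, 76, 98).
R = 180 + 0.1136 × (33 − 180) = 163.301 → 163
G = 213 + 0.1136 × (76 − 213) = 197.437 → 197
B = 211 + 0.1136 × (98 − 211) = 198.163 → 198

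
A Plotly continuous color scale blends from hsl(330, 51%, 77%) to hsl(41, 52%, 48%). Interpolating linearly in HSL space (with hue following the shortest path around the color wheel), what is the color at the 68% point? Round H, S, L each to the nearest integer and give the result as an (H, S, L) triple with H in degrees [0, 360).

Hue: 41 − 330 = -289°, but |-289| > 180 so the shorter arc goes the other way: Δh = -289 + 360 = 71°.
H = 330 + 0.68 × (71) = 378.28 → 378 → 378 mod 360 = 18°
S = 51 + 0.68 × (52 − 51) = 51.68 → 52%
L = 77 + 0.68 × (48 − 77) = 57.28 → 57%

(18, 52, 57)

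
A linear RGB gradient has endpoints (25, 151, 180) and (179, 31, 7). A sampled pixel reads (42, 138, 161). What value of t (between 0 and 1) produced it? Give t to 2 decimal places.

0.11

Invert the lerp on the B channel (largest span, 173): t = (161 − 180) / (7 − 180) = -19/-173 = 0.10983.
Check on R: (42 − 25)/(179 − 25) = 0.1104 ✓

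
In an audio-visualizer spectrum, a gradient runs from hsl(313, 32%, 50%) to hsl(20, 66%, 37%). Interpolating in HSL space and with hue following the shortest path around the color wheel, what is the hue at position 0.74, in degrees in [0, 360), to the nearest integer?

3

Hue: 20 − 313 = -293°, but |-293| > 180 so the shorter arc goes the other way: Δh = -293 + 360 = 67°.
H = 313 + 0.74 × (67) = 362.58 → 363 → 363 mod 360 = 3°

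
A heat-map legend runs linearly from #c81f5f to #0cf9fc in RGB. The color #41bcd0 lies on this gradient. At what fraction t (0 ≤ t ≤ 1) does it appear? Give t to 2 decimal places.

0.72

Invert the lerp on the G channel (largest span, 218): t = (188 − 31) / (249 − 31) = 157/218 = 0.72018.
Check on R: (65 − 200)/(12 − 200) = 0.7181 ✓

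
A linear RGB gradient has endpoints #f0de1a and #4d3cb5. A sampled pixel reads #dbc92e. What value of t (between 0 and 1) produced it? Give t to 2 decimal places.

Invert the lerp on the R channel (largest span, 163): t = (219 − 240) / (77 − 240) = -21/-163 = 0.12883.
Check on G: (201 − 222)/(60 − 222) = 0.1296 ✓

0.13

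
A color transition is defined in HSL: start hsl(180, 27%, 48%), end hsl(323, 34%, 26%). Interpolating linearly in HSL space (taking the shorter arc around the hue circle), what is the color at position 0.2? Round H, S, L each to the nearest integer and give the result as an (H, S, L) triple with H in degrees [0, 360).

(209, 28, 44)

Hue arc: Δh = 323 − 180 = 143° (|Δh| ≤ 180, already the shorter path).
H = 180 + 0.2 × (143) = 208.6 → 209°
S = 27 + 0.2 × (34 − 27) = 28.4 → 28%
L = 48 + 0.2 × (26 − 48) = 43.6 → 44%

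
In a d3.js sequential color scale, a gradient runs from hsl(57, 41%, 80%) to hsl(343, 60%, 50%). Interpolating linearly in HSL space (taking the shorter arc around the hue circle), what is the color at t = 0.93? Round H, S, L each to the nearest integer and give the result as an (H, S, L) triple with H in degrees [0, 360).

Hue: 343 − 57 = 286°, but |286| > 180 so the shorter arc goes the other way: Δh = 286 − 360 = -74°.
H = 57 + 0.93 × (-74) = -11.82 → -12 → -12 mod 360 = 348°
S = 41 + 0.93 × (60 − 41) = 58.67 → 59%
L = 80 + 0.93 × (50 − 80) = 52.1 → 52%

(348, 59, 52)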